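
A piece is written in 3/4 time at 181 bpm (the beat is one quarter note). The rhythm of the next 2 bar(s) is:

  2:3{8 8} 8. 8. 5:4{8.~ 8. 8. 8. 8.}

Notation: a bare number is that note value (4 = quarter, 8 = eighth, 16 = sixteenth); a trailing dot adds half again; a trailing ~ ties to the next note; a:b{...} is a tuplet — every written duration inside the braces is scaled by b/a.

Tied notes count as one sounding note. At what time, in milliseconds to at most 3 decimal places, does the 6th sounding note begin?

note 6 onset = 21/5b = 1392.265ms

1. 0.0ms @ 0 + 248.619ms (3/4)
2. 248.619ms @ 3/4 + 248.619ms (3/4)
3. 497.238ms @ 3/2 + 248.619ms (3/4)
4. 745.856ms @ 9/4 + 248.619ms (3/4)
5. 994.475ms @ 3 + 397.79ms (6/5)
6. 1392.265ms @ 21/5 + 198.895ms (3/5)
7. 1591.16ms @ 24/5 + 198.895ms (3/5)
8. 1790.055ms @ 27/5 + 198.895ms (3/5)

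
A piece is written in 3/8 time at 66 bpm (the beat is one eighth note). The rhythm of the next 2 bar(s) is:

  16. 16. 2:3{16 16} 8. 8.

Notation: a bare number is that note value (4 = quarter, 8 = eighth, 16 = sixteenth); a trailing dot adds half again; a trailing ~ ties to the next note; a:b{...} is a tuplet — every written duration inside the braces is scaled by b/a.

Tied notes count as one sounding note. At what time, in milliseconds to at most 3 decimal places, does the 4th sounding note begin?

1. 0.0ms @ 0 + 681.818ms (3/4)
2. 681.818ms @ 3/4 + 681.818ms (3/4)
3. 1363.636ms @ 3/2 + 681.818ms (3/4)
4. 2045.455ms @ 9/4 + 681.818ms (3/4)
5. 2727.273ms @ 3 + 1363.636ms (3/2)
6. 4090.909ms @ 9/2 + 1363.636ms (3/2)

note 4 onset = 9/4b = 2045.455ms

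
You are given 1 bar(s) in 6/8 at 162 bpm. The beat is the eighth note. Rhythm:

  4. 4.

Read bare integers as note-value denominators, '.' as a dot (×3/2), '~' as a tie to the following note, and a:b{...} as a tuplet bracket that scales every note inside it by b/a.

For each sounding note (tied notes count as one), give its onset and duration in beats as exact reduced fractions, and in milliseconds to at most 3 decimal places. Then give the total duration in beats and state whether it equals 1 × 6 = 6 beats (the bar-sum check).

1) 0.0ms=0b +1111.111ms=3b
2) 1111.111ms=3b +1111.111ms=3b
Σ=6b of 6 (162bpm 6/8) — PASS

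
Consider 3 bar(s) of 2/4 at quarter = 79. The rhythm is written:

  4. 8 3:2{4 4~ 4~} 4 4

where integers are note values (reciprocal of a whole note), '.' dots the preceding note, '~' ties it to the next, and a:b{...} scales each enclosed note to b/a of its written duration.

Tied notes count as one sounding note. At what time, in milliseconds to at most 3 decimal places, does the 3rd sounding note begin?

note 3 onset = 2b = 1518.987ms

1. 0.0ms @ 0 + 1139.241ms (3/2)
2. 1139.241ms @ 3/2 + 379.747ms (1/2)
3. 1518.987ms @ 2 + 506.329ms (2/3)
4. 2025.316ms @ 8/3 + 1772.152ms (7/3)
5. 3797.468ms @ 5 + 759.494ms (1)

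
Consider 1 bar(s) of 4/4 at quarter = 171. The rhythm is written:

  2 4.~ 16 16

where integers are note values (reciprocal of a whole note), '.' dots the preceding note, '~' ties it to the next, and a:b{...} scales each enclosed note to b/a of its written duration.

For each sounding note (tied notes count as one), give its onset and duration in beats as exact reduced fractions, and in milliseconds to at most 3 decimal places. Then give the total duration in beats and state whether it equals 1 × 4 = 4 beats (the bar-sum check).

1) 0.0ms=0b +701.754ms=2b
2) 701.754ms=2b +614.035ms=7/4b
3) 1315.789ms=15/4b +87.719ms=1/4b
Σ=4b of 4 (171bpm 4/4) — PASS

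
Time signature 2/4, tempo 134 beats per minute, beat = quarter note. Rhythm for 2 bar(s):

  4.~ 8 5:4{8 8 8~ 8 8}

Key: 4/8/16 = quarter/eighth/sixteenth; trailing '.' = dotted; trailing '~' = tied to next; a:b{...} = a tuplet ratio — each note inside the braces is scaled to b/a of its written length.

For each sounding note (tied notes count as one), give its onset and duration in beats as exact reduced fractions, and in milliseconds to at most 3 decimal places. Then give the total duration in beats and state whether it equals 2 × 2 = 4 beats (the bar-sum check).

1) 0.0ms=0b +895.522ms=2b
2) 895.522ms=2b +179.104ms=2/5b
3) 1074.627ms=12/5b +179.104ms=2/5b
4) 1253.731ms=14/5b +358.209ms=4/5b
5) 1611.94ms=18/5b +179.104ms=2/5b
Σ=4b of 4 (134bpm 2/4) — PASS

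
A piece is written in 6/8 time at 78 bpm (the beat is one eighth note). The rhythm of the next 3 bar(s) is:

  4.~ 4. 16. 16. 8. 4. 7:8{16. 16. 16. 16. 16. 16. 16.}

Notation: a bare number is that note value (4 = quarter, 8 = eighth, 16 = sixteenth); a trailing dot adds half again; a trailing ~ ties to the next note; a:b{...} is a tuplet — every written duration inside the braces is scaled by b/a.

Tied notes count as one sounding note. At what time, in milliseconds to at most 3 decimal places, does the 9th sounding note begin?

note 9 onset = 102/7b = 11208.791ms

1. 0.0ms @ 0 + 4615.385ms (6)
2. 4615.385ms @ 6 + 576.923ms (3/4)
3. 5192.308ms @ 27/4 + 576.923ms (3/4)
4. 5769.231ms @ 15/2 + 1153.846ms (3/2)
5. 6923.077ms @ 9 + 2307.692ms (3)
6. 9230.769ms @ 12 + 659.341ms (6/7)
7. 9890.11ms @ 90/7 + 659.341ms (6/7)
8. 10549.451ms @ 96/7 + 659.341ms (6/7)
9. 11208.791ms @ 102/7 + 659.341ms (6/7)
10. 11868.132ms @ 108/7 + 659.341ms (6/7)
11. 12527.473ms @ 114/7 + 659.341ms (6/7)
12. 13186.813ms @ 120/7 + 659.341ms (6/7)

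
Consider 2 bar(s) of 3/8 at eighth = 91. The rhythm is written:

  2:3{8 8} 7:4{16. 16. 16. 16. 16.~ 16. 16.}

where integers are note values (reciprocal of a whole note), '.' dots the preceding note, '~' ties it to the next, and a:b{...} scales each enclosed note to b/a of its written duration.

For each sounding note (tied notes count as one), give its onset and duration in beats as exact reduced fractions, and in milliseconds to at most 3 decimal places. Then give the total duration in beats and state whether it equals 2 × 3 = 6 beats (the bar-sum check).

1) 0.0ms=0b +989.011ms=3/2b
2) 989.011ms=3/2b +989.011ms=3/2b
3) 1978.022ms=3b +282.575ms=3/7b
4) 2260.597ms=24/7b +282.575ms=3/7b
5) 2543.171ms=27/7b +282.575ms=3/7b
6) 2825.746ms=30/7b +282.575ms=3/7b
7) 3108.32ms=33/7b +565.149ms=6/7b
8) 3673.469ms=39/7b +282.575ms=3/7b
Σ=6b of 6 (91bpm 3/8) — PASS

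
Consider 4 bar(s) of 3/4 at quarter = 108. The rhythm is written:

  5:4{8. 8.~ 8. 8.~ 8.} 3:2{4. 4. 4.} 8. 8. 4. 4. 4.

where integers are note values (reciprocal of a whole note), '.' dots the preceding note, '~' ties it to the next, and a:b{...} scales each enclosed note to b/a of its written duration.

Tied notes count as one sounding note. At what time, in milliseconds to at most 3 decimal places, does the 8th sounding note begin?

note 8 onset = 27/4b = 3750.0ms

1. 0.0ms @ 0 + 333.333ms (3/5)
2. 333.333ms @ 3/5 + 666.667ms (6/5)
3. 1000.0ms @ 9/5 + 666.667ms (6/5)
4. 1666.667ms @ 3 + 555.556ms (1)
5. 2222.222ms @ 4 + 555.556ms (1)
6. 2777.778ms @ 5 + 555.556ms (1)
7. 3333.333ms @ 6 + 416.667ms (3/4)
8. 3750.0ms @ 27/4 + 416.667ms (3/4)
9. 4166.667ms @ 15/2 + 833.333ms (3/2)
10. 5000.0ms @ 9 + 833.333ms (3/2)
11. 5833.333ms @ 21/2 + 833.333ms (3/2)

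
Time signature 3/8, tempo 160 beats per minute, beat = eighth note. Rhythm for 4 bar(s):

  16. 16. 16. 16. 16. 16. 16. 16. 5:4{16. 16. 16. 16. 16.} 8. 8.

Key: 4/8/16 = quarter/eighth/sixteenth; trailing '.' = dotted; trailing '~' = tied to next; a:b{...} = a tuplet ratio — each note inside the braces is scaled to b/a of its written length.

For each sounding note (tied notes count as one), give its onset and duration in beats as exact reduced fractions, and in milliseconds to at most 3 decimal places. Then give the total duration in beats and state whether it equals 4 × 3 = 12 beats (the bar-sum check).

1) 0.0ms=0b +281.25ms=3/4b
2) 281.25ms=3/4b +281.25ms=3/4b
3) 562.5ms=3/2b +281.25ms=3/4b
4) 843.75ms=9/4b +281.25ms=3/4b
5) 1125.0ms=3b +281.25ms=3/4b
6) 1406.25ms=15/4b +281.25ms=3/4b
7) 1687.5ms=9/2b +281.25ms=3/4b
8) 1968.75ms=21/4b +281.25ms=3/4b
9) 2250.0ms=6b +225.0ms=3/5b
10) 2475.0ms=33/5b +225.0ms=3/5b
11) 2700.0ms=36/5b +225.0ms=3/5b
12) 2925.0ms=39/5b +225.0ms=3/5b
13) 3150.0ms=42/5b +225.0ms=3/5b
14) 3375.0ms=9b +562.5ms=3/2b
15) 3937.5ms=21/2b +562.5ms=3/2b
Σ=12b of 12 (160bpm 3/8) — PASS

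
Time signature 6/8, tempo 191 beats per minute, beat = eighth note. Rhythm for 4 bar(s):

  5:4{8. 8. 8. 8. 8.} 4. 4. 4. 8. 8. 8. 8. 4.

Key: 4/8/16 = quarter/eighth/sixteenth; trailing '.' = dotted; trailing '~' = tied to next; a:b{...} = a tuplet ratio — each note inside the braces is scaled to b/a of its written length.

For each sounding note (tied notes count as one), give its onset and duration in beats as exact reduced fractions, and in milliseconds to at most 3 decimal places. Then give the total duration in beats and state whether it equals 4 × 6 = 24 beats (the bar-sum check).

1) 0.0ms=0b +376.963ms=6/5b
2) 376.963ms=6/5b +376.963ms=6/5b
3) 753.927ms=12/5b +376.963ms=6/5b
4) 1130.89ms=18/5b +376.963ms=6/5b
5) 1507.853ms=24/5b +376.963ms=6/5b
6) 1884.817ms=6b +942.408ms=3b
7) 2827.225ms=9b +942.408ms=3b
8) 3769.634ms=12b +942.408ms=3b
9) 4712.042ms=15b +471.204ms=3/2b
10) 5183.246ms=33/2b +471.204ms=3/2b
11) 5654.45ms=18b +471.204ms=3/2b
12) 6125.654ms=39/2b +471.204ms=3/2b
13) 6596.859ms=21b +942.408ms=3b
Σ=24b of 24 (191bpm 6/8) — PASS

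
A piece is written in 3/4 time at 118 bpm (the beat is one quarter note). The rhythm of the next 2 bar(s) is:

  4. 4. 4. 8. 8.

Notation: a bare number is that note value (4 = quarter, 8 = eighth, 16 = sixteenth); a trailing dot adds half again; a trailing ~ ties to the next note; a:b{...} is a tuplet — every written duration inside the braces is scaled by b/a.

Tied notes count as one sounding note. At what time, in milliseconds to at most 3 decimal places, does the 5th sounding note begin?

1. 0.0ms @ 0 + 762.712ms (3/2)
2. 762.712ms @ 3/2 + 762.712ms (3/2)
3. 1525.424ms @ 3 + 762.712ms (3/2)
4. 2288.136ms @ 9/2 + 381.356ms (3/4)
5. 2669.492ms @ 21/4 + 381.356ms (3/4)

note 5 onset = 21/4b = 2669.492ms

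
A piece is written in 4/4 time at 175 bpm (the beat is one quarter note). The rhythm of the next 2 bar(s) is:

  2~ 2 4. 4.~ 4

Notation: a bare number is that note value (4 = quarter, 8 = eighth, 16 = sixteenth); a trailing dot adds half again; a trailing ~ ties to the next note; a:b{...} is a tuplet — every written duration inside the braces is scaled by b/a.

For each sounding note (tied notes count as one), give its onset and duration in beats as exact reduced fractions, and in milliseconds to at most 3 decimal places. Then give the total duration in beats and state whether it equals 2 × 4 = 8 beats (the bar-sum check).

1) 0.0ms=0b +1371.429ms=4b
2) 1371.429ms=4b +514.286ms=3/2b
3) 1885.714ms=11/2b +857.143ms=5/2b
Σ=8b of 8 (175bpm 4/4) — PASS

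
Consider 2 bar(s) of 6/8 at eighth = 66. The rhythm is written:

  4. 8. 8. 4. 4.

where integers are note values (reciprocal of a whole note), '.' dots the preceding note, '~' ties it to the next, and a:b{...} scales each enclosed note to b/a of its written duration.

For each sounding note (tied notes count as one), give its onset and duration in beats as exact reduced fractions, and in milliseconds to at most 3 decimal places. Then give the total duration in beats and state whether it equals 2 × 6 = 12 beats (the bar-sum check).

1) 0.0ms=0b +2727.273ms=3b
2) 2727.273ms=3b +1363.636ms=3/2b
3) 4090.909ms=9/2b +1363.636ms=3/2b
4) 5454.545ms=6b +2727.273ms=3b
5) 8181.818ms=9b +2727.273ms=3b
Σ=12b of 12 (66bpm 6/8) — PASS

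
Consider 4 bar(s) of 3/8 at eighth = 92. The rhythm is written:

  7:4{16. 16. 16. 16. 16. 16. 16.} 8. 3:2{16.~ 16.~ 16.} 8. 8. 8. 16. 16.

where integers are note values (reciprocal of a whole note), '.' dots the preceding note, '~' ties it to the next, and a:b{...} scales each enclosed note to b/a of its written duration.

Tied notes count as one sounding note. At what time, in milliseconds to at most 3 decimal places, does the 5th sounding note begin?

note 5 onset = 12/7b = 1118.012ms

1. 0.0ms @ 0 + 279.503ms (3/7)
2. 279.503ms @ 3/7 + 279.503ms (3/7)
3. 559.006ms @ 6/7 + 279.503ms (3/7)
4. 838.509ms @ 9/7 + 279.503ms (3/7)
5. 1118.012ms @ 12/7 + 279.503ms (3/7)
6. 1397.516ms @ 15/7 + 279.503ms (3/7)
7. 1677.019ms @ 18/7 + 279.503ms (3/7)
8. 1956.522ms @ 3 + 978.261ms (3/2)
9. 2934.783ms @ 9/2 + 978.261ms (3/2)
10. 3913.043ms @ 6 + 978.261ms (3/2)
11. 4891.304ms @ 15/2 + 978.261ms (3/2)
12. 5869.565ms @ 9 + 978.261ms (3/2)
13. 6847.826ms @ 21/2 + 489.13ms (3/4)
14. 7336.957ms @ 45/4 + 489.13ms (3/4)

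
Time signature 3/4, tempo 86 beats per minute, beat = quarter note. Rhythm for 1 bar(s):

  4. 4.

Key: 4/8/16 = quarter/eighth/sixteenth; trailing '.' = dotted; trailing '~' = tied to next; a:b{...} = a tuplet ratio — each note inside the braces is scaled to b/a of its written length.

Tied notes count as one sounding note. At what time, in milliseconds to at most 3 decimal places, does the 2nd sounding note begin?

note 2 onset = 3/2b = 1046.512ms

1. 0.0ms @ 0 + 1046.512ms (3/2)
2. 1046.512ms @ 3/2 + 1046.512ms (3/2)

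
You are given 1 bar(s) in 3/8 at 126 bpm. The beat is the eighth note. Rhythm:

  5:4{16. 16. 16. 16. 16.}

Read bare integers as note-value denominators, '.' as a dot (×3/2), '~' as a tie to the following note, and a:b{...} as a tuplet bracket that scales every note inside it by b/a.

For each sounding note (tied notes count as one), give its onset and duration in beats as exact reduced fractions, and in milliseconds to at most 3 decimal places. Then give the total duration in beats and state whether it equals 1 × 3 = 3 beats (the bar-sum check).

1) 0.0ms=0b +285.714ms=3/5b
2) 285.714ms=3/5b +285.714ms=3/5b
3) 571.429ms=6/5b +285.714ms=3/5b
4) 857.143ms=9/5b +285.714ms=3/5b
5) 1142.857ms=12/5b +285.714ms=3/5b
Σ=3b of 3 (126bpm 3/8) — PASS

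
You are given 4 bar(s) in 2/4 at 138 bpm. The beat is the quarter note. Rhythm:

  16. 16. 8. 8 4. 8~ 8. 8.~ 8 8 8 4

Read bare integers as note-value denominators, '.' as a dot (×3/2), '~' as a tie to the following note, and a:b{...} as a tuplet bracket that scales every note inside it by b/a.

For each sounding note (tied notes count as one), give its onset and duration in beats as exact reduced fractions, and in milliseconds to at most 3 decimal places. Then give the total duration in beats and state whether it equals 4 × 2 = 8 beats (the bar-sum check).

1) 0.0ms=0b +163.043ms=3/8b
2) 163.043ms=3/8b +163.043ms=3/8b
3) 326.087ms=3/4b +326.087ms=3/4b
4) 652.174ms=3/2b +217.391ms=1/2b
5) 869.565ms=2b +652.174ms=3/2b
6) 1521.739ms=7/2b +543.478ms=5/4b
7) 2065.217ms=19/4b +543.478ms=5/4b
8) 2608.696ms=6b +217.391ms=1/2b
9) 2826.087ms=13/2b +217.391ms=1/2b
10) 3043.478ms=7b +434.783ms=1b
Σ=8b of 8 (138bpm 2/4) — PASS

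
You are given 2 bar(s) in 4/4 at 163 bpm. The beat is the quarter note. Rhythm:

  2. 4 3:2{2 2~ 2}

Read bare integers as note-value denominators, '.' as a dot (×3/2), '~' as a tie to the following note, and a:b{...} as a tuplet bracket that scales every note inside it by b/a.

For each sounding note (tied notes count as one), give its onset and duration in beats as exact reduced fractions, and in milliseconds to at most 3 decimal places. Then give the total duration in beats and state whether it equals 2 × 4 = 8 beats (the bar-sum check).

1) 0.0ms=0b +1104.294ms=3b
2) 1104.294ms=3b +368.098ms=1b
3) 1472.393ms=4b +490.798ms=4/3b
4) 1963.19ms=16/3b +981.595ms=8/3b
Σ=8b of 8 (163bpm 4/4) — PASS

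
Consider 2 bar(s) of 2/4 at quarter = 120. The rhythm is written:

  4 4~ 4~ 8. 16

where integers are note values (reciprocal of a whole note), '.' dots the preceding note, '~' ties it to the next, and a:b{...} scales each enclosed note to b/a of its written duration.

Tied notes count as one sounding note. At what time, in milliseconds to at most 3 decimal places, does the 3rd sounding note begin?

note 3 onset = 15/4b = 1875.0ms

1. 0.0ms @ 0 + 500.0ms (1)
2. 500.0ms @ 1 + 1375.0ms (11/4)
3. 1875.0ms @ 15/4 + 125.0ms (1/4)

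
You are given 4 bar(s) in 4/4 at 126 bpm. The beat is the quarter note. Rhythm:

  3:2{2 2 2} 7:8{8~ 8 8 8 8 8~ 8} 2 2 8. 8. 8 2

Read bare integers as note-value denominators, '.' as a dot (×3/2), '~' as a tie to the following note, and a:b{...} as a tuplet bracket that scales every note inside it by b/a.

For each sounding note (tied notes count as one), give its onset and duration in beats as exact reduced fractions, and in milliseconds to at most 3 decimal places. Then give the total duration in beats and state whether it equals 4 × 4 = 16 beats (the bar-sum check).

1) 0.0ms=0b +634.921ms=4/3b
2) 634.921ms=4/3b +634.921ms=4/3b
3) 1269.841ms=8/3b +634.921ms=4/3b
4) 1904.762ms=4b +544.218ms=8/7b
5) 2448.98ms=36/7b +272.109ms=4/7b
6) 2721.088ms=40/7b +272.109ms=4/7b
7) 2993.197ms=44/7b +272.109ms=4/7b
8) 3265.306ms=48/7b +544.218ms=8/7b
9) 3809.524ms=8b +952.381ms=2b
10) 4761.905ms=10b +952.381ms=2b
11) 5714.286ms=12b +357.143ms=3/4b
12) 6071.429ms=51/4b +357.143ms=3/4b
13) 6428.571ms=27/2b +238.095ms=1/2b
14) 6666.667ms=14b +952.381ms=2b
Σ=16b of 16 (126bpm 4/4) — PASS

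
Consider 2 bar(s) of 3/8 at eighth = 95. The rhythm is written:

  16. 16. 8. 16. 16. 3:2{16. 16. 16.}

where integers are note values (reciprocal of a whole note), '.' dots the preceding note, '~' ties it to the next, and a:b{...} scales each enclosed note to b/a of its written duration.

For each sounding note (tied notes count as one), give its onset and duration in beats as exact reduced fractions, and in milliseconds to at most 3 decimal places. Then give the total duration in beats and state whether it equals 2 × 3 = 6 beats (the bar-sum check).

1) 0.0ms=0b +473.684ms=3/4b
2) 473.684ms=3/4b +473.684ms=3/4b
3) 947.368ms=3/2b +947.368ms=3/2b
4) 1894.737ms=3b +473.684ms=3/4b
5) 2368.421ms=15/4b +473.684ms=3/4b
6) 2842.105ms=9/2b +315.789ms=1/2b
7) 3157.895ms=5b +315.789ms=1/2b
8) 3473.684ms=11/2b +315.789ms=1/2b
Σ=6b of 6 (95bpm 3/8) — PASS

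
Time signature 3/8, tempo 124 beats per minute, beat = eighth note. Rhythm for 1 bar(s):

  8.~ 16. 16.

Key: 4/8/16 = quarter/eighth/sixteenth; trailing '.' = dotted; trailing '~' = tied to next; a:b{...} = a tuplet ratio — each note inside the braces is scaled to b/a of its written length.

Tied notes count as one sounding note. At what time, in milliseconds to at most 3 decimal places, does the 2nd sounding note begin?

note 2 onset = 9/4b = 1088.71ms

1. 0.0ms @ 0 + 1088.71ms (9/4)
2. 1088.71ms @ 9/4 + 362.903ms (3/4)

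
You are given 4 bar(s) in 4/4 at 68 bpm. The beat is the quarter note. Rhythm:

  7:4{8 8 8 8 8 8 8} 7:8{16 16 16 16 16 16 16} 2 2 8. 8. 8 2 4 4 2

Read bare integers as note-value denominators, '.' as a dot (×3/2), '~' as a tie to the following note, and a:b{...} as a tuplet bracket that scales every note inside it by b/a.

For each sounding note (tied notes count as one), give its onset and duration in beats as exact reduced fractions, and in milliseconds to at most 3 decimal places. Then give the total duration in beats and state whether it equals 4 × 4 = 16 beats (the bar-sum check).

1) 0.0ms=0b +252.101ms=2/7b
2) 252.101ms=2/7b +252.101ms=2/7b
3) 504.202ms=4/7b +252.101ms=2/7b
4) 756.303ms=6/7b +252.101ms=2/7b
5) 1008.403ms=8/7b +252.101ms=2/7b
6) 1260.504ms=10/7b +252.101ms=2/7b
7) 1512.605ms=12/7b +252.101ms=2/7b
8) 1764.706ms=2b +252.101ms=2/7b
9) 2016.807ms=16/7b +252.101ms=2/7b
10) 2268.908ms=18/7b +252.101ms=2/7b
11) 2521.008ms=20/7b +252.101ms=2/7b
12) 2773.109ms=22/7b +252.101ms=2/7b
13) 3025.21ms=24/7b +252.101ms=2/7b
14) 3277.311ms=26/7b +252.101ms=2/7b
15) 3529.412ms=4b +1764.706ms=2b
16) 5294.118ms=6b +1764.706ms=2b
17) 7058.824ms=8b +661.765ms=3/4b
18) 7720.588ms=35/4b +661.765ms=3/4b
19) 8382.353ms=19/2b +441.176ms=1/2b
20) 8823.529ms=10b +1764.706ms=2b
21) 10588.235ms=12b +882.353ms=1b
22) 11470.588ms=13b +882.353ms=1b
23) 12352.941ms=14b +1764.706ms=2b
Σ=16b of 16 (68bpm 4/4) — PASS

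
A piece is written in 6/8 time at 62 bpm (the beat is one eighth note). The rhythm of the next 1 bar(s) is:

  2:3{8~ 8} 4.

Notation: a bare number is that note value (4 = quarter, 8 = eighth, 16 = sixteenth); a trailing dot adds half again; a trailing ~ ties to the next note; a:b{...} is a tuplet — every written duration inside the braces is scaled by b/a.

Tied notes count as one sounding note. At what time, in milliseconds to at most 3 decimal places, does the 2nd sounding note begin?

note 2 onset = 3b = 2903.226ms

1. 0.0ms @ 0 + 2903.226ms (3)
2. 2903.226ms @ 3 + 2903.226ms (3)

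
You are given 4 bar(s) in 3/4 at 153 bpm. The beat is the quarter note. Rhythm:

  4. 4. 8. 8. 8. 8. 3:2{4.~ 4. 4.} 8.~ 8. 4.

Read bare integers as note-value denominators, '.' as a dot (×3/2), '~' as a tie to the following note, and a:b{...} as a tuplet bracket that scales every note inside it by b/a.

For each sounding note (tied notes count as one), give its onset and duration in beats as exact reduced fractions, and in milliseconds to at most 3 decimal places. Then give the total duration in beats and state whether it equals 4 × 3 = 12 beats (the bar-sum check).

1) 0.0ms=0b +588.235ms=3/2b
2) 588.235ms=3/2b +588.235ms=3/2b
3) 1176.471ms=3b +294.118ms=3/4b
4) 1470.588ms=15/4b +294.118ms=3/4b
5) 1764.706ms=9/2b +294.118ms=3/4b
6) 2058.824ms=21/4b +294.118ms=3/4b
7) 2352.941ms=6b +784.314ms=2b
8) 3137.255ms=8b +392.157ms=1b
9) 3529.412ms=9b +588.235ms=3/2b
10) 4117.647ms=21/2b +588.235ms=3/2b
Σ=12b of 12 (153bpm 3/4) — PASS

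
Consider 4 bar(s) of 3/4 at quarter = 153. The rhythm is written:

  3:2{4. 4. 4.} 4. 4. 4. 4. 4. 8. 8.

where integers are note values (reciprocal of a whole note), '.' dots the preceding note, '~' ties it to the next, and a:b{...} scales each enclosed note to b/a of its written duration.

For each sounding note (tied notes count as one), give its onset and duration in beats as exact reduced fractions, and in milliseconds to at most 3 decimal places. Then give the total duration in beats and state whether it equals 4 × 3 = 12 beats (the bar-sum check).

1) 0.0ms=0b +392.157ms=1b
2) 392.157ms=1b +392.157ms=1b
3) 784.314ms=2b +392.157ms=1b
4) 1176.471ms=3b +588.235ms=3/2b
5) 1764.706ms=9/2b +588.235ms=3/2b
6) 2352.941ms=6b +588.235ms=3/2b
7) 2941.176ms=15/2b +588.235ms=3/2b
8) 3529.412ms=9b +588.235ms=3/2b
9) 4117.647ms=21/2b +294.118ms=3/4b
10) 4411.765ms=45/4b +294.118ms=3/4b
Σ=12b of 12 (153bpm 3/4) — PASS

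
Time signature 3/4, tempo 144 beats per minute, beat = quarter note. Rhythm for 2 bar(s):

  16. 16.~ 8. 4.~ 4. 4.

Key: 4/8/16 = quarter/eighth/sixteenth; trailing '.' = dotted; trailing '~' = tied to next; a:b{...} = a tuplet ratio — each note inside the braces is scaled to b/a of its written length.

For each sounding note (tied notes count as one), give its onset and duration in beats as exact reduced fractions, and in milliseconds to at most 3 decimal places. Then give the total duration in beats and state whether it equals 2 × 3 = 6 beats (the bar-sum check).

1) 0.0ms=0b +156.25ms=3/8b
2) 156.25ms=3/8b +468.75ms=9/8b
3) 625.0ms=3/2b +1250.0ms=3b
4) 1875.0ms=9/2b +625.0ms=3/2b
Σ=6b of 6 (144bpm 3/4) — PASS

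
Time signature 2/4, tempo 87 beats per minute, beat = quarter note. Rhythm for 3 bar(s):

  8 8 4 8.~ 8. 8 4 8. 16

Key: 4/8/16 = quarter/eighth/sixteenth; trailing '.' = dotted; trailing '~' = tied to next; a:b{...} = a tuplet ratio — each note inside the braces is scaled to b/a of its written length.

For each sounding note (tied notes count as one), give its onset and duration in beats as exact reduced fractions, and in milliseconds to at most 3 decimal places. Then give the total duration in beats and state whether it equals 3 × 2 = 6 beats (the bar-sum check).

1) 0.0ms=0b +344.828ms=1/2b
2) 344.828ms=1/2b +344.828ms=1/2b
3) 689.655ms=1b +689.655ms=1b
4) 1379.31ms=2b +1034.483ms=3/2b
5) 2413.793ms=7/2b +344.828ms=1/2b
6) 2758.621ms=4b +689.655ms=1b
7) 3448.276ms=5b +517.241ms=3/4b
8) 3965.517ms=23/4b +172.414ms=1/4b
Σ=6b of 6 (87bpm 2/4) — PASS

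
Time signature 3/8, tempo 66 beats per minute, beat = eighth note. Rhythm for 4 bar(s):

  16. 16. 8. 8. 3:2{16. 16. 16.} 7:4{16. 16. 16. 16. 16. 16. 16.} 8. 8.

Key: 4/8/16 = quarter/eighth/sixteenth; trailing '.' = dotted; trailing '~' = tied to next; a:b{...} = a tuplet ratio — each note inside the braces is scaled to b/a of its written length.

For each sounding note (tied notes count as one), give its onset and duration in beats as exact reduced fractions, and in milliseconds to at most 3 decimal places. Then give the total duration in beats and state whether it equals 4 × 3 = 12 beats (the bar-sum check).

1) 0.0ms=0b +681.818ms=3/4b
2) 681.818ms=3/4b +681.818ms=3/4b
3) 1363.636ms=3/2b +1363.636ms=3/2b
4) 2727.273ms=3b +1363.636ms=3/2b
5) 4090.909ms=9/2b +454.545ms=1/2b
6) 4545.455ms=5b +454.545ms=1/2b
7) 5000.0ms=11/2b +454.545ms=1/2b
8) 5454.545ms=6b +389.61ms=3/7b
9) 5844.156ms=45/7b +389.61ms=3/7b
10) 6233.766ms=48/7b +389.61ms=3/7b
11) 6623.377ms=51/7b +389.61ms=3/7b
12) 7012.987ms=54/7b +389.61ms=3/7b
13) 7402.597ms=57/7b +389.61ms=3/7b
14) 7792.208ms=60/7b +389.61ms=3/7b
15) 8181.818ms=9b +1363.636ms=3/2b
16) 9545.455ms=21/2b +1363.636ms=3/2b
Σ=12b of 12 (66bpm 3/8) — PASS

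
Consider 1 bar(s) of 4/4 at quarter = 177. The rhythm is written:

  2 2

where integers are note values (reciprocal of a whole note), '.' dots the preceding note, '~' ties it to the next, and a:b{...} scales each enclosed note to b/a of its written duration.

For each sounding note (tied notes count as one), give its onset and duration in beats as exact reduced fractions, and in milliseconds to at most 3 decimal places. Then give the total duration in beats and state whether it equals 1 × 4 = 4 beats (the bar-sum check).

1) 0.0ms=0b +677.966ms=2b
2) 677.966ms=2b +677.966ms=2b
Σ=4b of 4 (177bpm 4/4) — PASS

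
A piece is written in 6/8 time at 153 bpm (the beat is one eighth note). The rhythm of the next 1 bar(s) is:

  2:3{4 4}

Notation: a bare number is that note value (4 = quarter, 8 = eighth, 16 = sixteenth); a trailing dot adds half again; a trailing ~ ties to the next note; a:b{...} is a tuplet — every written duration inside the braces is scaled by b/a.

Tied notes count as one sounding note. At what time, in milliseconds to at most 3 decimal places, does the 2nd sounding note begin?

note 2 onset = 3b = 1176.471ms

1. 0.0ms @ 0 + 1176.471ms (3)
2. 1176.471ms @ 3 + 1176.471ms (3)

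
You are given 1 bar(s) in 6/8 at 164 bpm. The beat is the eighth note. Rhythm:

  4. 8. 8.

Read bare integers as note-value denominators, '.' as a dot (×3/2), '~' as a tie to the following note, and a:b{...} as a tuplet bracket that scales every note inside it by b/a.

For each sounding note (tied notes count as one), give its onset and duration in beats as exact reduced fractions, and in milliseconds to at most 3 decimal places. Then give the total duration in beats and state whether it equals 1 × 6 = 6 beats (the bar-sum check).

1) 0.0ms=0b +1097.561ms=3b
2) 1097.561ms=3b +548.78ms=3/2b
3) 1646.341ms=9/2b +548.78ms=3/2b
Σ=6b of 6 (164bpm 6/8) — PASS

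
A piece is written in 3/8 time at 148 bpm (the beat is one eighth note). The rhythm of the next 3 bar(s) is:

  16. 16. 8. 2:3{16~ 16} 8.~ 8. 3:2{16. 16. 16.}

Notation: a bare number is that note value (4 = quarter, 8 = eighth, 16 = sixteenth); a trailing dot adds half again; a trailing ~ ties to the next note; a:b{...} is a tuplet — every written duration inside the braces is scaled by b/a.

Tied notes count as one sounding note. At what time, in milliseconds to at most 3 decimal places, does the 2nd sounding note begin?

1. 0.0ms @ 0 + 304.054ms (3/4)
2. 304.054ms @ 3/4 + 304.054ms (3/4)
3. 608.108ms @ 3/2 + 608.108ms (3/2)
4. 1216.216ms @ 3 + 608.108ms (3/2)
5. 1824.324ms @ 9/2 + 1216.216ms (3)
6. 3040.541ms @ 15/2 + 202.703ms (1/2)
7. 3243.243ms @ 8 + 202.703ms (1/2)
8. 3445.946ms @ 17/2 + 202.703ms (1/2)

note 2 onset = 3/4b = 304.054ms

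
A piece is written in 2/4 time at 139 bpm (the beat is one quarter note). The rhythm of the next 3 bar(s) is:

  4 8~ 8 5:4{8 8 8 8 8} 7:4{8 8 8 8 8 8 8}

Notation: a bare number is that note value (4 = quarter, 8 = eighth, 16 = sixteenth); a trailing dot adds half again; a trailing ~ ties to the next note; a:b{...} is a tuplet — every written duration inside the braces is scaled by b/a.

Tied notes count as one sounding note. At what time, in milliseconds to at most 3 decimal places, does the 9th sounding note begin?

note 9 onset = 30/7b = 1849.949ms

1. 0.0ms @ 0 + 431.655ms (1)
2. 431.655ms @ 1 + 431.655ms (1)
3. 863.309ms @ 2 + 172.662ms (2/5)
4. 1035.971ms @ 12/5 + 172.662ms (2/5)
5. 1208.633ms @ 14/5 + 172.662ms (2/5)
6. 1381.295ms @ 16/5 + 172.662ms (2/5)
7. 1553.957ms @ 18/5 + 172.662ms (2/5)
8. 1726.619ms @ 4 + 123.33ms (2/7)
9. 1849.949ms @ 30/7 + 123.33ms (2/7)
10. 1973.279ms @ 32/7 + 123.33ms (2/7)
11. 2096.608ms @ 34/7 + 123.33ms (2/7)
12. 2219.938ms @ 36/7 + 123.33ms (2/7)
13. 2343.268ms @ 38/7 + 123.33ms (2/7)
14. 2466.598ms @ 40/7 + 123.33ms (2/7)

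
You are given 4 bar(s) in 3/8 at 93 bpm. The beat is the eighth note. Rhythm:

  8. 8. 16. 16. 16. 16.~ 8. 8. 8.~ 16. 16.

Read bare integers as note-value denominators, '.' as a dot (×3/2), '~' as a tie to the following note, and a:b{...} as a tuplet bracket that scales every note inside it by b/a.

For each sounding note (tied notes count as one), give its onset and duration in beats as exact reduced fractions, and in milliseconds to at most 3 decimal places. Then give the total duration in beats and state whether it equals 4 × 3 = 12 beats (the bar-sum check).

1) 0.0ms=0b +967.742ms=3/2b
2) 967.742ms=3/2b +967.742ms=3/2b
3) 1935.484ms=3b +483.871ms=3/4b
4) 2419.355ms=15/4b +483.871ms=3/4b
5) 2903.226ms=9/2b +483.871ms=3/4b
6) 3387.097ms=21/4b +1451.613ms=9/4b
7) 4838.71ms=15/2b +967.742ms=3/2b
8) 5806.452ms=9b +1451.613ms=9/4b
9) 7258.065ms=45/4b +483.871ms=3/4b
Σ=12b of 12 (93bpm 3/8) — PASS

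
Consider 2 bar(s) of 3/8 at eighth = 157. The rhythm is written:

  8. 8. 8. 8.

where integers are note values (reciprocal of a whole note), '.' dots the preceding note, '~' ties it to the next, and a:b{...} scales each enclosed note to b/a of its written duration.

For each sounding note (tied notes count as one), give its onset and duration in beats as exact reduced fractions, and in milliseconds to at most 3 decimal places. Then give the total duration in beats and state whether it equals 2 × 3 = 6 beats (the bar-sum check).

1) 0.0ms=0b +573.248ms=3/2b
2) 573.248ms=3/2b +573.248ms=3/2b
3) 1146.497ms=3b +573.248ms=3/2b
4) 1719.745ms=9/2b +573.248ms=3/2b
Σ=6b of 6 (157bpm 3/8) — PASS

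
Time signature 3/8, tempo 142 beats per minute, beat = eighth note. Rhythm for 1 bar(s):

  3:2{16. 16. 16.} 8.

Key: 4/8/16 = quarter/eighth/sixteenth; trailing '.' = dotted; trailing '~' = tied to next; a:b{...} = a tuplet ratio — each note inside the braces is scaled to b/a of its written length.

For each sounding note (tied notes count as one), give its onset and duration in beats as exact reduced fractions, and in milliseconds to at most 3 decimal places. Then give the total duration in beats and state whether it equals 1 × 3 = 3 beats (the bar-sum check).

1) 0.0ms=0b +211.268ms=1/2b
2) 211.268ms=1/2b +211.268ms=1/2b
3) 422.535ms=1b +211.268ms=1/2b
4) 633.803ms=3/2b +633.803ms=3/2b
Σ=3b of 3 (142bpm 3/8) — PASS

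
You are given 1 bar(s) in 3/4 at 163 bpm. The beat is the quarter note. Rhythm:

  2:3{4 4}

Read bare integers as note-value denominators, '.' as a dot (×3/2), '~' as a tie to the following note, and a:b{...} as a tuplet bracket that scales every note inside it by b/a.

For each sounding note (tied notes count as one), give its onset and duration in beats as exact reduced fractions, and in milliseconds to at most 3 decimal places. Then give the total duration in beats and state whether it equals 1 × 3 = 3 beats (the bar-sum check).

1) 0.0ms=0b +552.147ms=3/2b
2) 552.147ms=3/2b +552.147ms=3/2b
Σ=3b of 3 (163bpm 3/4) — PASS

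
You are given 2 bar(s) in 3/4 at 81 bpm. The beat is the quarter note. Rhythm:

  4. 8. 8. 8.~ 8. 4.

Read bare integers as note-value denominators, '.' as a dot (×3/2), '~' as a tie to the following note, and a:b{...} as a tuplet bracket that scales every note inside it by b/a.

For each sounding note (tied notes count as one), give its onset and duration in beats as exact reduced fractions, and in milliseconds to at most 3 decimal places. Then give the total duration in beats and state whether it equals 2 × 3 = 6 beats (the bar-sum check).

1) 0.0ms=0b +1111.111ms=3/2b
2) 1111.111ms=3/2b +555.556ms=3/4b
3) 1666.667ms=9/4b +555.556ms=3/4b
4) 2222.222ms=3b +1111.111ms=3/2b
5) 3333.333ms=9/2b +1111.111ms=3/2b
Σ=6b of 6 (81bpm 3/4) — PASS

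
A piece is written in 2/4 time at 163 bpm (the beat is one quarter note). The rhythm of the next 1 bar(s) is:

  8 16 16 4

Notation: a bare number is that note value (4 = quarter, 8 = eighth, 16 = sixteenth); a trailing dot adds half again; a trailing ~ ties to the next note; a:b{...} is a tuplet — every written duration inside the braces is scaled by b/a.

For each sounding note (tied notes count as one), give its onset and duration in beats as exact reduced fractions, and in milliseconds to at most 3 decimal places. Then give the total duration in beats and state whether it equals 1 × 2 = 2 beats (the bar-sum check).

1) 0.0ms=0b +184.049ms=1/2b
2) 184.049ms=1/2b +92.025ms=1/4b
3) 276.074ms=3/4b +92.025ms=1/4b
4) 368.098ms=1b +368.098ms=1b
Σ=2b of 2 (163bpm 2/4) — PASS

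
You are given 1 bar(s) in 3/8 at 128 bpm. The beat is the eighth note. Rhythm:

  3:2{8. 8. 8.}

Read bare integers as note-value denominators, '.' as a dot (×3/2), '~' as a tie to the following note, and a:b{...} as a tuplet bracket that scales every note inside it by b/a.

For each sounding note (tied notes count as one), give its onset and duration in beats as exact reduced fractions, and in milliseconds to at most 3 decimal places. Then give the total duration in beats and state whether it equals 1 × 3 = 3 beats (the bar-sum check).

1) 0.0ms=0b +468.75ms=1b
2) 468.75ms=1b +468.75ms=1b
3) 937.5ms=2b +468.75ms=1b
Σ=3b of 3 (128bpm 3/8) — PASS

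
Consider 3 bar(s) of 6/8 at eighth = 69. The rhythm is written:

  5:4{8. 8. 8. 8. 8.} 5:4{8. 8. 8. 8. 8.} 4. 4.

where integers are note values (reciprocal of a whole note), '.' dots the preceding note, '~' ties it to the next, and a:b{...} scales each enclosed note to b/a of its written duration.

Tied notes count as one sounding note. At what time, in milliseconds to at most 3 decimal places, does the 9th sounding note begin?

1. 0.0ms @ 0 + 1043.478ms (6/5)
2. 1043.478ms @ 6/5 + 1043.478ms (6/5)
3. 2086.957ms @ 12/5 + 1043.478ms (6/5)
4. 3130.435ms @ 18/5 + 1043.478ms (6/5)
5. 4173.913ms @ 24/5 + 1043.478ms (6/5)
6. 5217.391ms @ 6 + 1043.478ms (6/5)
7. 6260.87ms @ 36/5 + 1043.478ms (6/5)
8. 7304.348ms @ 42/5 + 1043.478ms (6/5)
9. 8347.826ms @ 48/5 + 1043.478ms (6/5)
10. 9391.304ms @ 54/5 + 1043.478ms (6/5)
11. 10434.783ms @ 12 + 2608.696ms (3)
12. 13043.478ms @ 15 + 2608.696ms (3)

note 9 onset = 48/5b = 8347.826ms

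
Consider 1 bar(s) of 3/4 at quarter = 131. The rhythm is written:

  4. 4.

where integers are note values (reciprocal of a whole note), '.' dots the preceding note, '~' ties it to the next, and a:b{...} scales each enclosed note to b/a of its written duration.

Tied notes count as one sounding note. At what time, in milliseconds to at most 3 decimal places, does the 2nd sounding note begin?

note 2 onset = 3/2b = 687.023ms

1. 0.0ms @ 0 + 687.023ms (3/2)
2. 687.023ms @ 3/2 + 687.023ms (3/2)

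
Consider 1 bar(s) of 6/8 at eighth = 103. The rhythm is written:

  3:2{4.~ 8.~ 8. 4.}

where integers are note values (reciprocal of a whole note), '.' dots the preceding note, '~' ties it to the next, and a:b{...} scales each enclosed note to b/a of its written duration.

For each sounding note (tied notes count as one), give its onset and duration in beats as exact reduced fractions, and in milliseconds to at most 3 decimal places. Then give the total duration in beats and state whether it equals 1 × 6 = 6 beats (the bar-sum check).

1) 0.0ms=0b +2330.097ms=4b
2) 2330.097ms=4b +1165.049ms=2b
Σ=6b of 6 (103bpm 6/8) — PASS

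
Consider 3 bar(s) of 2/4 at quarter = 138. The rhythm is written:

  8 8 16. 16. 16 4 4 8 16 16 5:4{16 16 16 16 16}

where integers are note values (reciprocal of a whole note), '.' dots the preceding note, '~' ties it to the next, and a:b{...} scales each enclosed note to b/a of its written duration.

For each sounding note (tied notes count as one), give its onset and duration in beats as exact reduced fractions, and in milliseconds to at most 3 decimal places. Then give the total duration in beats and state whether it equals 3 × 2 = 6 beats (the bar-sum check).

1) 0.0ms=0b +217.391ms=1/2b
2) 217.391ms=1/2b +217.391ms=1/2b
3) 434.783ms=1b +163.043ms=3/8b
4) 597.826ms=11/8b +163.043ms=3/8b
5) 760.87ms=7/4b +108.696ms=1/4b
6) 869.565ms=2b +434.783ms=1b
7) 1304.348ms=3b +434.783ms=1b
8) 1739.13ms=4b +217.391ms=1/2b
9) 1956.522ms=9/2b +108.696ms=1/4b
10) 2065.217ms=19/4b +108.696ms=1/4b
11) 2173.913ms=5b +86.957ms=1/5b
12) 2260.87ms=26/5b +86.957ms=1/5b
13) 2347.826ms=27/5b +86.957ms=1/5b
14) 2434.783ms=28/5b +86.957ms=1/5b
15) 2521.739ms=29/5b +86.957ms=1/5b
Σ=6b of 6 (138bpm 2/4) — PASS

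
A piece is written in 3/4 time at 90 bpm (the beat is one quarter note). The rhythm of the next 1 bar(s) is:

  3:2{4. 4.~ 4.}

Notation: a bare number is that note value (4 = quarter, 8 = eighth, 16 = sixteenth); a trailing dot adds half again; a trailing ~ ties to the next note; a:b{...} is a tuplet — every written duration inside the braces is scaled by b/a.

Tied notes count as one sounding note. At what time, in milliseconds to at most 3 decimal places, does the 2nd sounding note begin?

1. 0.0ms @ 0 + 666.667ms (1)
2. 666.667ms @ 1 + 1333.333ms (2)

note 2 onset = 1b = 666.667ms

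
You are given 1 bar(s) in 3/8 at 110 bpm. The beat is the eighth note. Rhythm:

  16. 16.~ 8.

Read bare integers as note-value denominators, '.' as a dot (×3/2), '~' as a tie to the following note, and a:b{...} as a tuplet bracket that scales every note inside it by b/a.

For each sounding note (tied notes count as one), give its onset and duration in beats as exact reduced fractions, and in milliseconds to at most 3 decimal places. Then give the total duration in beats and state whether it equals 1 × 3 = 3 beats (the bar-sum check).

1) 0.0ms=0b +409.091ms=3/4b
2) 409.091ms=3/4b +1227.273ms=9/4b
Σ=3b of 3 (110bpm 3/8) — PASS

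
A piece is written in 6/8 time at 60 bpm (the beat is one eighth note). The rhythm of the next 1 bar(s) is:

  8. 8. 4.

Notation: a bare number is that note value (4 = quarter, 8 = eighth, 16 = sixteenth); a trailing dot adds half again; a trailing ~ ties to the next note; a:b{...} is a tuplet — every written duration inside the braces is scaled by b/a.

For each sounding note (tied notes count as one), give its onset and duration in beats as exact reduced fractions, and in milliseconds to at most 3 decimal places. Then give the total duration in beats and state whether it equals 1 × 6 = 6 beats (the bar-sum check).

1) 0.0ms=0b +1500.0ms=3/2b
2) 1500.0ms=3/2b +1500.0ms=3/2b
3) 3000.0ms=3b +3000.0ms=3b
Σ=6b of 6 (60bpm 6/8) — PASS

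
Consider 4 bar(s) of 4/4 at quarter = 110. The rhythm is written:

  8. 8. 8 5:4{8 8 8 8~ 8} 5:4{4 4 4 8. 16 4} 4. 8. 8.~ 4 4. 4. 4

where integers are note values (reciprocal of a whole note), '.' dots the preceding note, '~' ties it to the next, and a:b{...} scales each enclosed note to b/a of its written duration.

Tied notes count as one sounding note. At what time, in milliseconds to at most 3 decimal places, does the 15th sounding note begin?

1. 0.0ms @ 0 + 409.091ms (3/4)
2. 409.091ms @ 3/4 + 409.091ms (3/4)
3. 818.182ms @ 3/2 + 272.727ms (1/2)
4. 1090.909ms @ 2 + 218.182ms (2/5)
5. 1309.091ms @ 12/5 + 218.182ms (2/5)
6. 1527.273ms @ 14/5 + 218.182ms (2/5)
7. 1745.455ms @ 16/5 + 436.364ms (4/5)
8. 2181.818ms @ 4 + 436.364ms (4/5)
9. 2618.182ms @ 24/5 + 436.364ms (4/5)
10. 3054.545ms @ 28/5 + 436.364ms (4/5)
11. 3490.909ms @ 32/5 + 327.273ms (3/5)
12. 3818.182ms @ 7 + 109.091ms (1/5)
13. 3927.273ms @ 36/5 + 436.364ms (4/5)
14. 4363.636ms @ 8 + 818.182ms (3/2)
15. 5181.818ms @ 19/2 + 409.091ms (3/4)
16. 5590.909ms @ 41/4 + 954.545ms (7/4)
17. 6545.455ms @ 12 + 818.182ms (3/2)
18. 7363.636ms @ 27/2 + 818.182ms (3/2)
19. 8181.818ms @ 15 + 545.455ms (1)

note 15 onset = 19/2b = 5181.818ms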